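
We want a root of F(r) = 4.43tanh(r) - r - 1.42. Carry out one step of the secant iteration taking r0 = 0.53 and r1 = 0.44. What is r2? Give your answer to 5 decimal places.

0.45089

F(0.53) = 0.2002382, F(0.44) = -0.0275551
r2 = 0.4400000 − (-0.0275551)·(0.4400000 − 0.5300000) / (-0.0275551 − 0.2002382) = 0.4400000 − (0.0024800)/(-0.2277934) = 0.4508869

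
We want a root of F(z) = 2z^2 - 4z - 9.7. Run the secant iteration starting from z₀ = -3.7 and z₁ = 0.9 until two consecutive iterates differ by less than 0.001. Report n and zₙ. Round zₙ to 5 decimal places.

F(-3.7) = 32.4800000, F(0.9) = -11.6800000
z₂ = 0.9000000 − (-11.6800000)·(4.6000000)/(-44.1600000) = -0.3166667;  |Δ| = 1.2166667
F(-0.3166667) = -8.2327778
z₃ = -0.3166667 − (-8.2327778)·(-1.2166667)/(3.4472222) = -3.2223529;  |Δ| = 2.9056863
F(-3.2223529) = 23.9565287
z₄ = -3.2223529 − 23.9565287·(-2.9056863)/(32.1893065) = -1.0598287;  |Δ| = 2.1625243
F(-1.0598287) = -3.2142117
z₅ = -1.0598287 − (-3.2142117)·(2.1625243)/(-27.1707404) = -1.3156484;  |Δ| = 0.2558197
F(-1.3156484) = -0.9755452
z₆ = -1.3156484 − (-0.9755452)·(-0.2558197)/(2.2386665) = -1.4271271;  |Δ| = 0.1114787
F(-1.4271271) = 0.0818919
z₇ = -1.4271271 − 0.0818919·(-0.1114787)/(1.0574371) = -1.4184938;  |Δ| = 0.0086333
F(-1.4184938) = -0.0017758
z₈ = -1.4184938 − (-0.0017758)·(0.0086333)/(-0.0836677) = -1.4186770;  |Δ| = 0.0001832
|z₈ − z₇| = 0.0001832 < 0.001

n = 8, zₙ = -1.41868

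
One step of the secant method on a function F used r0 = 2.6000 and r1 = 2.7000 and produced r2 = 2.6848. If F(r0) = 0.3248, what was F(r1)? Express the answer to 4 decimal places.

The secant line through (2.6000, 0.3248) and (2.7000, F(r1)) crosses zero at r2 = 2.6848.
So (2.6000, 0.3248), (2.7000, F(r1)), (2.6848, 0) are collinear:
F(r1) = 0.3248 · (2.7000 − 2.6848) / (2.6000 − 2.6848) = 0.3248 · (0.015200)/(-0.084800) = -0.058219

-0.0582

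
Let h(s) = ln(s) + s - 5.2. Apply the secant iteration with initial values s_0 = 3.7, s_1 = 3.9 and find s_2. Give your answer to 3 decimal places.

3.852

h(3.7) = -0.19167, h(3.9) = 0.06098
s_2 = 3.90000 − 0.06098·(3.90000 − 3.70000) / (0.06098 − (-0.19167)) = 3.90000 − (0.01220)/(0.25264) = 3.85173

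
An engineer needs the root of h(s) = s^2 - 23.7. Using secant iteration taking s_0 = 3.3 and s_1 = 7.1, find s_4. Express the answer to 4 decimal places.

h(3.3) = -12.810000, h(7.1) = 26.710000
s_2 = 7.100000 − 26.710000·(7.100000 − 3.300000) / (26.710000 − (-12.810000)) = 7.100000 − (101.498000)/(39.520000) = 4.531731
h(4.531731) = -3.163416
s_3 = 4.531731 − (-3.163416)·(4.531731 − 7.100000) / (-3.163416 − 26.710000) = 4.531731 − (8.124505)/(-29.873416) = 4.803695
h(4.803695) = -0.624513
s_4 = 4.803695 − (-0.624513)·(4.803695 − 4.531731) / (-0.624513 − (-3.163416)) = 4.803695 − (-0.169845)/(2.538903) = 4.870592

4.8706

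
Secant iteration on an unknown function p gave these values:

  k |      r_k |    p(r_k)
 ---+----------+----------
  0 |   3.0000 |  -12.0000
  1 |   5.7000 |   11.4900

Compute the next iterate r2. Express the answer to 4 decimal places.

4.3793

r2 = 5.7000 − 11.4900·(5.7000 − 3.0000) / (11.4900 − (-12.0000))
   = 5.7000 − (31.023000)/(23.490000) = 4.379310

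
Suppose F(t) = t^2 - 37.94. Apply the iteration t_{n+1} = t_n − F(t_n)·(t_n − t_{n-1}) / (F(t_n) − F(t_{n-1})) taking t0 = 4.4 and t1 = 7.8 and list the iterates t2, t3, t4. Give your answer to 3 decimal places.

5.923, 6.131, 6.160

F(4.4) = -18.58000, F(7.8) = 22.90000
t2 = 7.80000 − 22.90000·(7.80000 − 4.40000) / (22.90000 − (-18.58000)) = 7.80000 − (77.86000)/(41.48000) = 5.92295
F(5.92295) = -2.85865
t3 = 5.92295 − (-2.85865)·(5.92295 − 7.80000) / (-2.85865 − 22.90000) = 5.92295 − (5.36583)/(-25.75865) = 6.13126
F(6.13126) = -0.34762
t4 = 6.13126 − (-0.34762)·(6.13126 − 5.92295) / (-0.34762 − (-2.85865)) = 6.13126 − (-0.07241)/(2.51104) = 6.16010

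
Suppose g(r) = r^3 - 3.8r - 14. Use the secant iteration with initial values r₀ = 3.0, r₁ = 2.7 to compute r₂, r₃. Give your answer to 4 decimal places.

2.9223, 2.9298

g(3.0) = 1.600000, g(2.7) = -4.577000
r₂ = 2.700000 − (-4.577000)·(2.700000 − 3.000000) / (-4.577000 − 1.600000) = 2.700000 − (1.373100)/(-6.177000) = 2.922292
g(2.922292) = -0.148940
r₃ = 2.922292 − (-0.148940)·(2.922292 − 2.700000) / (-0.148940 − (-4.577000)) = 2.922292 − (-0.033108)/(4.428060) = 2.929769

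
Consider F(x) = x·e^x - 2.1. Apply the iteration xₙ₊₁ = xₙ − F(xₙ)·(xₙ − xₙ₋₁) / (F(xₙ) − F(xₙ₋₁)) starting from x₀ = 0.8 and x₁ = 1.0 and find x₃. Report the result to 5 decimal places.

F(0.8) = -0.3195673, F(1.0) = 0.6182818
x₂ = 1.0000000 − 0.6182818·(1.0000000 − 0.8000000) / (0.6182818 − (-0.3195673)) = 1.0000000 − (0.1236564)/(0.9378491) = 0.8681490
F(0.8681490) = -0.0316379
x₃ = 0.8681490 − (-0.0316379)·(0.8681490 − 1.0000000) / (-0.0316379 − 0.6182818) = 0.8681490 − (0.0041715)/(-0.6499198) = 0.8745674

0.87457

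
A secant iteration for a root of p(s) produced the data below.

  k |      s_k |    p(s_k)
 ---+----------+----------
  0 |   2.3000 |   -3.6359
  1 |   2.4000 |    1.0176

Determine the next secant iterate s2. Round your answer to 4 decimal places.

2.3781

s2 = 2.4000 − 1.0176·(2.4000 − 2.3000) / (1.0176 − (-3.6359))
   = 2.4000 − (0.101760)/(4.653500) = 2.378133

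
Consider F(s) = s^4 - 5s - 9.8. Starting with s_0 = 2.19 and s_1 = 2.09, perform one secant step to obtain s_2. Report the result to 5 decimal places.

F(2.19) = 2.2525752, F(2.09) = -1.1697024
s_2 = 2.0900000 − (-1.1697024)·(2.0900000 − 2.1900000) / (-1.1697024 − 2.2525752) = 2.0900000 − (0.1169702)/(-3.4222776) = 2.1241791

2.12418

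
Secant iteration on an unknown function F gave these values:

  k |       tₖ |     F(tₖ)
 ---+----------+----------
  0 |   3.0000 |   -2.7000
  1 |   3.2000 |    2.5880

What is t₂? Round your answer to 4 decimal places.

t₂ = 3.2000 − 2.5880·(3.2000 − 3.0000) / (2.5880 − (-2.7000))
   = 3.2000 − (0.517600)/(5.288000) = 3.102118

3.1021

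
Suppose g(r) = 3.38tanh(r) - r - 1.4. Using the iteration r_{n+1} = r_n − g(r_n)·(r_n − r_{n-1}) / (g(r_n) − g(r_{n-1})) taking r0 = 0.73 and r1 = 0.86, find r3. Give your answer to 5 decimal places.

g(0.73) = -0.0240391, g(0.86) = 0.0933509
r2 = 0.8600000 − 0.0933509·(0.8600000 − 0.7300000) / (0.0933509 − (-0.0240391)) = 0.8600000 − (0.0121356)/(0.1173901) = 0.7566214
g(0.7566214) = 0.0034777
r3 = 0.7566214 − 0.0034777·(0.7566214 − 0.8600000) / (0.0034777 − 0.0933509) = 0.7566214 − (-0.0003595)/(-0.0898732) = 0.7526211

0.75262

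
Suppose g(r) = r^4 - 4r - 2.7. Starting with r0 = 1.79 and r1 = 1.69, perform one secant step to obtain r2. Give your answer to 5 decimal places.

g(1.79) = 0.4062568, g(1.69) = -1.3026928
r2 = 1.6900000 − (-1.3026928)·(1.6900000 − 1.7900000) / (-1.3026928 − 0.4062568) = 1.6900000 − (0.1302693)/(-1.7089496) = 1.7662277

1.76623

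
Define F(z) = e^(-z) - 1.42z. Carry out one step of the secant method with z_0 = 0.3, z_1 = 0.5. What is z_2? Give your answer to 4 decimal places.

F(0.3) = 0.314818, F(0.5) = -0.103469
z_2 = 0.500000 − (-0.103469)·(0.500000 − 0.300000) / (-0.103469 − 0.314818) = 0.500000 − (-0.020694)/(-0.418288) = 0.450527

0.4505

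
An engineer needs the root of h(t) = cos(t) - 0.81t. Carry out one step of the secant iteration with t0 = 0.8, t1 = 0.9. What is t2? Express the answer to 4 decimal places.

0.8312

h(0.8) = 0.048707, h(0.9) = -0.107390
t2 = 0.900000 − (-0.107390)·(0.900000 − 0.800000) / (-0.107390 − 0.048707) = 0.900000 − (-0.010739)/(-0.156097) = 0.831203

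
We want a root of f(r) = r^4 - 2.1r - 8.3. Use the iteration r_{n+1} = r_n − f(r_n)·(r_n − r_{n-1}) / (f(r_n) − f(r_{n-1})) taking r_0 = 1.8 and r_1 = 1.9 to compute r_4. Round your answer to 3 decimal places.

1.870

f(1.8) = -1.58240, f(1.9) = 0.74210
r_2 = 1.90000 − 0.74210·(1.90000 − 1.80000) / (0.74210 − (-1.58240)) = 1.90000 − (0.07421)/(2.32450) = 1.86807
f(1.86807) = -0.04493
r_3 = 1.86807 − (-0.04493)·(1.86807 − 1.90000) / (-0.04493 − 0.74210) = 1.86807 − (0.00143)/(-0.78703) = 1.86990
f(1.86990) = -0.00116
r_4 = 1.86990 − (-0.00116)·(1.86990 − 1.86807) / (-0.00116 − (-0.04493)) = 1.86990 − (0.00000)/(0.04376) = 1.86995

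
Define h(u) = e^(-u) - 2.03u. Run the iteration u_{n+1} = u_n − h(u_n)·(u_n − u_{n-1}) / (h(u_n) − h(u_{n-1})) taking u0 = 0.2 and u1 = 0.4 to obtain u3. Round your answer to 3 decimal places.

0.348

h(0.2) = 0.41273, h(0.4) = -0.14168
u2 = 0.40000 − (-0.14168)·(0.40000 − 0.20000) / (-0.14168 − 0.41273) = 0.40000 − (-0.02834)/(-0.55441) = 0.34889
h(0.34889) = -0.00278
u3 = 0.34889 − (-0.00278)·(0.34889 − 0.40000) / (-0.00278 − (-0.14168)) = 0.34889 − (0.00014)/(0.13890) = 0.34787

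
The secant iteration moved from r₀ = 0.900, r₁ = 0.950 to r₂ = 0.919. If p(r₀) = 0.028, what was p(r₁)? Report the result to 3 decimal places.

The secant line through (0.900, 0.028) and (0.950, p(r₁)) crosses zero at r₂ = 0.919.
So (0.900, 0.028), (0.950, p(r₁)), (0.919, 0) are collinear:
p(r₁) = 0.028 · (0.950 − 0.919) / (0.900 − 0.919) = 0.028 · (0.03100)/(-0.01900) = -0.04568

-0.046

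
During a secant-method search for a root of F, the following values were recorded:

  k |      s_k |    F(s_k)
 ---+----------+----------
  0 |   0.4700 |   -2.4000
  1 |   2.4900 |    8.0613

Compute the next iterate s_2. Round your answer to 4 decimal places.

0.9334

s_2 = 2.4900 − 8.0613·(2.4900 − 0.4700) / (8.0613 − (-2.4000))
   = 2.4900 − (16.283826)/(10.461300) = 0.933422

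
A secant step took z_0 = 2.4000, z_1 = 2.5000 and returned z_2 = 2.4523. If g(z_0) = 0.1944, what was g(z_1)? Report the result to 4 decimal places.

The secant line through (2.4000, 0.1944) and (2.5000, g(z_1)) crosses zero at z_2 = 2.4523.
So (2.4000, 0.1944), (2.5000, g(z_1)), (2.4523, 0) are collinear:
g(z_1) = 0.1944 · (2.5000 − 2.4523) / (2.4000 − 2.4523) = 0.1944 · (0.047700)/(-0.052300) = -0.177302

-0.1773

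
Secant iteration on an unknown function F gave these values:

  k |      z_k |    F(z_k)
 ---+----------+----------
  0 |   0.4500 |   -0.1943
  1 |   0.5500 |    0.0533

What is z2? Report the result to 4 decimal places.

0.5285

z2 = 0.5500 − 0.0533·(0.5500 − 0.4500) / (0.0533 − (-0.1943))
   = 0.5500 − (0.005330)/(0.247600) = 0.528473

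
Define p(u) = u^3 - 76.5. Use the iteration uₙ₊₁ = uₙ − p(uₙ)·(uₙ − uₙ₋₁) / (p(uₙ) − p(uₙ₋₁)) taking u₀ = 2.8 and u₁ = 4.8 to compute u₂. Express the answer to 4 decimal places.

4.0308

p(2.8) = -54.548000, p(4.8) = 34.092000
u₂ = 4.800000 − 34.092000·(4.800000 − 2.800000) / (34.092000 − (-54.548000)) = 4.800000 − (68.184000)/(88.640000) = 4.030776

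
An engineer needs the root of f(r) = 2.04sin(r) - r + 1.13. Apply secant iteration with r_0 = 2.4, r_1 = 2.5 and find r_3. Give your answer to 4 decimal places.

2.4426

f(2.4) = 0.107945, f(2.5) = -0.149117
r_2 = 2.500000 − (-0.149117)·(2.500000 − 2.400000) / (-0.149117 − 0.107945) = 2.500000 − (-0.014912)/(-0.257062) = 2.441992
f(2.441992) = 0.001589
r_3 = 2.441992 − 0.001589·(2.441992 − 2.500000) / (0.001589 − (-0.149117)) = 2.441992 − (-0.000092)/(0.150706) = 2.442604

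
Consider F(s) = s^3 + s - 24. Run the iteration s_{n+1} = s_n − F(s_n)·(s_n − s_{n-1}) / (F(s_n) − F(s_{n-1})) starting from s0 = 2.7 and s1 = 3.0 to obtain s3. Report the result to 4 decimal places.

2.7686

F(2.7) = -1.617000, F(3.0) = 6.000000
s2 = 3.000000 − 6.000000·(3.000000 − 2.700000) / (6.000000 − (-1.617000)) = 3.000000 − (1.800000)/(7.617000) = 2.763686
F(2.763686) = -0.127378
s3 = 2.763686 − (-0.127378)·(2.763686 − 3.000000) / (-0.127378 − 6.000000) = 2.763686 − (0.030101)/(-6.127378) = 2.768599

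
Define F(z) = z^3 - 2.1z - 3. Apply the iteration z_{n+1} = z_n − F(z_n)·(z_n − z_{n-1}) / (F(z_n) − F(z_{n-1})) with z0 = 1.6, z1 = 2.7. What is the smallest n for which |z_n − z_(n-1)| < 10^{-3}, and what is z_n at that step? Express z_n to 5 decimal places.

n = 6, z_n = 1.91486

F(1.6) = -2.2640000, F(2.7) = 11.0130000
z2 = 2.7000000 − 11.0130000·(1.1000000)/(13.2770000) = 1.7875725;  |Δ| = 0.9124275
F(1.7875725) = -1.0418655
z3 = 1.7875725 − (-1.0418655)·(-0.9124275)/(-12.0548655) = 1.8664308;  |Δ| = 0.0788583
F(1.8664308) = -0.4176733
z4 = 1.8664308 − (-0.4176733)·(0.0788583)/(0.6241922) = 1.9191983;  |Δ| = 0.0527674
F(1.9191983) = 0.0387090
z5 = 1.9191983 − 0.0387090·(0.0527674)/(0.4563823) = 1.9147227;  |Δ| = 0.0044756
F(1.9147227) = -0.0012320
z6 = 1.9147227 − (-0.0012320)·(-0.0044756)/(-0.0399410) = 1.9148608;  |Δ| = 0.0001381
|z6 − z5| = 0.0001381 < 10^{-3}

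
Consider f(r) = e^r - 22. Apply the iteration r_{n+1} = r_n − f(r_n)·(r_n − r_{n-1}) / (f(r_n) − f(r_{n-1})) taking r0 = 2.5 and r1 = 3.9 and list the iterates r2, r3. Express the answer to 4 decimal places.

2.8693, 3.0112

f(2.5) = -9.817506, f(3.9) = 27.402449
r2 = 3.900000 − 27.402449·(3.900000 − 2.500000) / (27.402449 − (-9.817506)) = 3.900000 − (38.363429)/(37.219955) = 2.869278
f(2.869278) = -4.375712
r3 = 2.869278 − (-4.375712)·(2.869278 − 3.900000) / (-4.375712 − 27.402449) = 2.869278 − (4.510143)/(-31.778161) = 3.011204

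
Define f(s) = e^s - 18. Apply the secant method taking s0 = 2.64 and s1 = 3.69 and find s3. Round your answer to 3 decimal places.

2.859

f(2.64) = -3.98680, f(3.69) = 22.04485
s2 = 3.69000 − 22.04485·(3.69000 − 2.64000) / (22.04485 − (-3.98680)) = 3.69000 − (23.14709)/(26.03164) = 2.80081
f(2.80081) = -1.54204
s3 = 2.80081 − (-1.54204)·(2.80081 − 3.69000) / (-1.54204 − 22.04485) = 2.80081 − (1.37116)/(-23.58688) = 2.85894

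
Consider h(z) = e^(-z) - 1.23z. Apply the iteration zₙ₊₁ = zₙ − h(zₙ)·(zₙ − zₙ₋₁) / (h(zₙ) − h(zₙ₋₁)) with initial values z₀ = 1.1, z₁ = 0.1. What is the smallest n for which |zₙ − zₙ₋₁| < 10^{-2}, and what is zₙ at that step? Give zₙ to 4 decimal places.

h(1.1) = -1.020129, h(0.1) = 0.781837
z₂ = 0.100000 − 0.781837·(-1.000000)/(1.801966) = 0.533880;  |Δ| = 0.433880
h(0.533880) = -0.070347
z₃ = 0.533880 − (-0.070347)·(0.433880)/(-0.852184) = 0.498064;  |Δ| = 0.035816
h(0.498064) = -0.004912
z₄ = 0.498064 − (-0.004912)·(-0.035816)/(0.065435) = 0.495375;  |Δ| = 0.002689
|z₄ − z₃| = 0.002689 < 10^{-2}

n = 4, zₙ = 0.4954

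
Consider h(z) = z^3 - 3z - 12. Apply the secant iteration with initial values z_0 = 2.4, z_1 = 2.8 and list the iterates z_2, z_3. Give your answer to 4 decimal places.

h(2.4) = -5.376000, h(2.8) = 1.552000
z_2 = 2.800000 − 1.552000·(2.800000 − 2.400000) / (1.552000 − (-5.376000)) = 2.800000 − (0.620800)/(6.928000) = 2.710393
h(2.710393) = -0.220015
z_3 = 2.710393 − (-0.220015)·(2.710393 − 2.800000) / (-0.220015 − 1.552000) = 2.710393 − (0.019715)/(-1.772015) = 2.721518

2.7104, 2.7215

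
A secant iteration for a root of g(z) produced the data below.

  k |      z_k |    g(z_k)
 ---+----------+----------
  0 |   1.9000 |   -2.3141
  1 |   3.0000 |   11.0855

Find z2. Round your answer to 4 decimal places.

z2 = 3.0000 − 11.0855·(3.0000 − 1.9000) / (11.0855 − (-2.3141))
   = 3.0000 − (12.194050)/(13.399600) = 2.089969

2.0900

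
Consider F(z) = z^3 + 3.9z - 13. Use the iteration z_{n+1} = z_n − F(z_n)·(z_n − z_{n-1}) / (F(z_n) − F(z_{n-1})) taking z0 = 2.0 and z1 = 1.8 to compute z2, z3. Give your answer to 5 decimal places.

1.81004, 1.81082

F(2.0) = 2.8000000, F(1.8) = -0.1480000
z2 = 1.8000000 − (-0.1480000)·(1.8000000 − 2.0000000) / (-0.1480000 − 2.8000000) = 1.8000000 − (0.0296000)/(-2.9480000) = 1.8100407
F(1.8100407) = -0.0107002
z3 = 1.8100407 − (-0.0107002)·(1.8100407 − 1.8000000) / (-0.0107002 − (-0.1480000)) = 1.8100407 − (-0.0001074)/(0.1372998) = 1.8108232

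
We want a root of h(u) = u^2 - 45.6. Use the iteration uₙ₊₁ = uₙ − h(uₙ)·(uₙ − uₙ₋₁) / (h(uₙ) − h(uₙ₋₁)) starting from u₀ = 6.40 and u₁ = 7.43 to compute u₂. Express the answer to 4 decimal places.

6.7355

h(6.40) = -4.640000, h(7.43) = 9.604900
u₂ = 7.430000 − 9.604900·(7.430000 − 6.400000) / (9.604900 − (-4.640000)) = 7.430000 − (9.893047)/(14.244900) = 6.735503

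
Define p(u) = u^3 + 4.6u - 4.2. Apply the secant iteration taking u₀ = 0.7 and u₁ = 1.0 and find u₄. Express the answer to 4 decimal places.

p(0.7) = -0.637000, p(1.0) = 1.400000
u₂ = 1.000000 − 1.400000·(1.000000 − 0.700000) / (1.400000 − (-0.637000)) = 1.000000 − (0.420000)/(2.037000) = 0.793814
p(0.793814) = -0.048238
u₃ = 0.793814 − (-0.048238)·(0.793814 − 1.000000) / (-0.048238 − 1.400000) = 0.793814 − (0.009946)/(-1.448238) = 0.800682
p(0.800682) = -0.003551
u₄ = 0.800682 − (-0.003551)·(0.800682 − 0.793814) / (-0.003551 − (-0.048238)) = 0.800682 − (-0.000024)/(0.044687) = 0.801228

0.8012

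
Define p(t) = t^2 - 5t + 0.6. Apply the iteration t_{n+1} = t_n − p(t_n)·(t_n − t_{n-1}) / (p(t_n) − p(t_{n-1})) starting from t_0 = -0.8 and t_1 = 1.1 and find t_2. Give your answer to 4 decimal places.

p(-0.8) = 5.240000, p(1.1) = -3.690000
t_2 = 1.100000 − (-3.690000)·(1.100000 − (-0.800000)) / (-3.690000 − 5.240000) = 1.100000 − (-7.011000)/(-8.930000) = 0.314894

0.3149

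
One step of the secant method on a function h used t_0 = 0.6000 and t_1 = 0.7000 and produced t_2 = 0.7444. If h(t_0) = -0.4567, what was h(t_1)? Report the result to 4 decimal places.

-0.1404

The secant line through (0.6000, -0.4567) and (0.7000, h(t_1)) crosses zero at t_2 = 0.7444.
So (0.6000, -0.4567), (0.7000, h(t_1)), (0.7444, 0) are collinear:
h(t_1) = -0.4567 · (0.7000 − 0.7444) / (0.6000 − 0.7444) = -0.4567 · (-0.044400)/(-0.144400) = -0.140426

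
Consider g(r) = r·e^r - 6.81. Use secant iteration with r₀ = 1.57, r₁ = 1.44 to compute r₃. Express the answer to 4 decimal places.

1.5079

g(1.57) = 0.736438, g(1.44) = -0.732198
r₂ = 1.440000 − (-0.732198)·(1.440000 − 1.570000) / (-0.732198 − 0.736438) = 1.440000 − (0.095186)/(-1.468636) = 1.504812
g(1.504812) = -0.033366
r₃ = 1.504812 − (-0.033366)·(1.504812 − 1.440000) / (-0.033366 − (-0.732198)) = 1.504812 − (-0.002163)/(0.698832) = 1.507907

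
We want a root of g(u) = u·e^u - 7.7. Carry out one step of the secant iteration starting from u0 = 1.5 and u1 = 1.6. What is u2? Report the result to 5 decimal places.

1.58130

g(1.5) = -0.9774664, g(1.6) = 0.2248519
u2 = 1.6000000 − 0.2248519·(1.6000000 − 1.5000000) / (0.2248519 − (-0.9774664)) = 1.6000000 − (0.0224852)/(1.2023183) = 1.5812985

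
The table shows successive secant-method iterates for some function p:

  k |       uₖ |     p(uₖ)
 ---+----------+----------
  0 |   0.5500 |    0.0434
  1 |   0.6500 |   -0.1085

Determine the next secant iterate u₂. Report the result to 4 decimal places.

0.5786

u₂ = 0.6500 − (-0.1085)·(0.6500 − 0.5500) / (-0.1085 − 0.0434)
   = 0.6500 − (-0.010850)/(-0.151900) = 0.578571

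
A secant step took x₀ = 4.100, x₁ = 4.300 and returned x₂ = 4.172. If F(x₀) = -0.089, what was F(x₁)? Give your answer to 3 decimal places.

0.158

The secant line through (4.100, -0.089) and (4.300, F(x₁)) crosses zero at x₂ = 4.172.
So (4.100, -0.089), (4.300, F(x₁)), (4.172, 0) are collinear:
F(x₁) = -0.089 · (4.300 − 4.172) / (4.100 − 4.172) = -0.089 · (0.12800)/(-0.07200) = 0.15822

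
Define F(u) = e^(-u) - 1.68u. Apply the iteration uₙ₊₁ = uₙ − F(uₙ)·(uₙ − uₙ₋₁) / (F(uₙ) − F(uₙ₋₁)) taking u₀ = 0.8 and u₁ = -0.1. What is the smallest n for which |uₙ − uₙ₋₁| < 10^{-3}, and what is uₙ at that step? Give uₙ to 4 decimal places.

n = 5, uₙ = 0.3993

F(0.8) = -0.894671, F(-0.1) = 1.273171
u₂ = -0.100000 − 1.273171·(-0.900000)/(2.167842) = 0.428569;  |Δ| = 0.528569
F(0.428569) = -0.068555
u₃ = 0.428569 − (-0.068555)·(0.528569)/(-1.341726) = 0.401562;  |Δ| = 0.027007
F(0.401562) = -0.005350
u₄ = 0.401562 − (-0.005350)·(-0.027007)/(0.063205) = 0.399276;  |Δ| = 0.002286
F(0.399276) = 0.000022
u₅ = 0.399276 − 0.000022·(-0.002286)/(0.005372) = 0.399285;  |Δ| = 0.000009
|u₅ − u₄| = 0.000009 < 10^{-3}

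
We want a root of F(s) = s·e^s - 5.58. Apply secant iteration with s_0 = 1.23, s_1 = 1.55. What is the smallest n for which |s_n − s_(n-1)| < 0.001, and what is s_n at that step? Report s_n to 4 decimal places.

n = 5, s_n = 1.3899

F(1.23) = -1.371888, F(1.55) = 1.722779
s_2 = 1.550000 − 1.722779·(0.320000)/(3.094666) = 1.371858;  |Δ| = 0.178142
F(1.371858) = -0.171215
s_3 = 1.371858 − (-0.171215)·(-0.178142)/(-1.893994) = 1.387962;  |Δ| = 0.016104
F(1.387962) = -0.018885
s_4 = 1.387962 − (-0.018885)·(0.016104)/(0.152330) = 1.389959;  |Δ| = 0.001996
F(1.389959) = 0.000244
s_5 = 1.389959 − 0.000244·(0.001996)/(0.019129) = 1.389933;  |Δ| = 0.000025
|s_5 − s_4| = 0.000025 < 0.001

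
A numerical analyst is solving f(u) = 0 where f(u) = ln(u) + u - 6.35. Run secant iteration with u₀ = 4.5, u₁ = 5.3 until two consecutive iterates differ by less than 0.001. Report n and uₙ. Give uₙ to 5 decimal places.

f(4.5) = -0.3459226, f(5.3) = 0.6177068
u₂ = 5.3000000 − 0.6177068·(0.8000000)/(0.9636294) = 4.7871831;  |Δ| = 0.5128169
f(4.7871831) = 0.0031253
u₃ = 4.7871831 − 0.0031253·(-0.5128169)/(-0.6145816) = 4.7845753;  |Δ| = 0.0026078
f(4.7845753) = -0.0000274
u₄ = 4.7845753 − (-0.0000274)·(-0.0026078)/(-0.0031527) = 4.7845980;  |Δ| = 0.0000227
|u₄ − u₃| = 0.0000227 < 0.001

n = 4, uₙ = 4.78460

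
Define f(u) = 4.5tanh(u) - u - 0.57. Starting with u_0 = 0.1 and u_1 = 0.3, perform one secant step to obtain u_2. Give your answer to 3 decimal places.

f(0.1) = -0.22149, f(0.3) = 0.44091
u_2 = 0.30000 − 0.44091·(0.30000 − 0.10000) / (0.44091 − (-0.22149)) = 0.30000 − (0.08818)/(0.66240) = 0.16688

0.167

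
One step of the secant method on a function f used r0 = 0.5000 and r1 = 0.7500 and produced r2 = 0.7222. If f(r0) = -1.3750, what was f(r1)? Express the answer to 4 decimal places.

The secant line through (0.5000, -1.3750) and (0.7500, f(r1)) crosses zero at r2 = 0.7222.
So (0.5000, -1.3750), (0.7500, f(r1)), (0.7222, 0) are collinear:
f(r1) = -1.3750 · (0.7500 − 0.7222) / (0.5000 − 0.7222) = -1.3750 · (0.027800)/(-0.222200) = 0.172030

0.1720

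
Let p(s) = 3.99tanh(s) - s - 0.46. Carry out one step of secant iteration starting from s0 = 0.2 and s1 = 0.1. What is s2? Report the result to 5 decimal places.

p(0.2) = 0.1275275, p(0.1) = -0.1623247
s2 = 0.1000000 − (-0.1623247)·(0.1000000 − 0.2000000) / (-0.1623247 − 0.1275275) = 0.1000000 − (0.0162325)/(-0.2898522) = 0.1560026

0.15600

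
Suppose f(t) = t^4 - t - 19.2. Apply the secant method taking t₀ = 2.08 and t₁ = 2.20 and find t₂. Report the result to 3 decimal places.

f(2.08) = -2.56226, f(2.20) = 2.02560
t₂ = 2.20000 − 2.02560·(2.20000 − 2.08000) / (2.02560 − (-2.56226)) = 2.20000 − (0.24307)/(4.58786) = 2.14702

2.147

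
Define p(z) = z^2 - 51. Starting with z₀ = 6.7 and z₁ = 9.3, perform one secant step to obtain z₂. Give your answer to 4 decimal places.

p(6.7) = -6.110000, p(9.3) = 35.490000
z₂ = 9.300000 − 35.490000·(9.300000 − 6.700000) / (35.490000 − (-6.110000)) = 9.300000 − (92.274000)/(41.600000) = 7.081875

7.0819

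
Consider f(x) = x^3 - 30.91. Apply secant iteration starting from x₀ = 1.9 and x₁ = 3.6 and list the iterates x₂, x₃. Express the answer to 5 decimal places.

2.92738, 3.10898

f(1.9) = -24.0510000, f(3.6) = 15.7460000
x₂ = 3.6000000 − 15.7460000·(3.6000000 − 1.9000000) / (15.7460000 − (-24.0510000)) = 3.6000000 − (26.7682000)/(39.7970000) = 2.9273815
f(2.9273815) = -5.8236224
x₃ = 2.9273815 − (-5.8236224)·(2.9273815 − 3.6000000) / (-5.8236224 − 15.7460000) = 2.9273815 − (3.9170764)/(-21.5696224) = 3.1089830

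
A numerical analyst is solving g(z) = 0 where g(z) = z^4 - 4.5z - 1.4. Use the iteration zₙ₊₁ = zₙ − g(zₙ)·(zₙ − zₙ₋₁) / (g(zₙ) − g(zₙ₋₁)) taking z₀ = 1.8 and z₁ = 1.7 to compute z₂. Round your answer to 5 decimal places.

g(1.8) = 0.9976000, g(1.7) = -0.6979000
z₂ = 1.7000000 − (-0.6979000)·(1.7000000 − 1.8000000) / (-0.6979000 − 0.9976000) = 1.7000000 − (0.0697900)/(-1.6955000) = 1.7411619

1.74116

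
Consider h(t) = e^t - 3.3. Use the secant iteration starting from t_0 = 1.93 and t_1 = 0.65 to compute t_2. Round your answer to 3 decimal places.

1.006

h(1.93) = 3.58951, h(0.65) = -1.38446
t_2 = 0.65000 − (-1.38446)·(0.65000 − 1.93000) / (-1.38446 − 3.58951) = 0.65000 − (1.77211)/(-4.97397) = 1.00628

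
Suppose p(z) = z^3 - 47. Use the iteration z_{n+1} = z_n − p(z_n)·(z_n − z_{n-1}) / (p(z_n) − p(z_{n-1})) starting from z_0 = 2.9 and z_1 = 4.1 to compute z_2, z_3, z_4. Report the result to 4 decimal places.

3.5093, 3.5962, 3.6092

p(2.9) = -22.611000, p(4.1) = 21.921000
z_2 = 4.100000 − 21.921000·(4.100000 − 2.900000) / (21.921000 − (-22.611000)) = 4.100000 − (26.305200)/(44.532000) = 3.509297
p(3.509297) = -3.782439
z_3 = 3.509297 − (-3.782439)·(3.509297 − 4.100000) / (-3.782439 − 21.921000) = 3.509297 − (2.234299)/(-25.703439) = 3.596223
p(3.596223) = -0.490705
z_4 = 3.596223 − (-0.490705)·(3.596223 − 3.509297) / (-0.490705 − (-3.782439)) = 3.596223 − (-0.042655)/(3.291733) = 3.609181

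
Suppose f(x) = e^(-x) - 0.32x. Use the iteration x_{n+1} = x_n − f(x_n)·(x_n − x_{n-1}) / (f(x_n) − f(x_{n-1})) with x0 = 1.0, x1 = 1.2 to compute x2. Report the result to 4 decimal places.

1.0733

f(1.0) = 0.047879, f(1.2) = -0.082806
x2 = 1.200000 − (-0.082806)·(1.200000 − 1.000000) / (-0.082806 − 0.047879) = 1.200000 − (-0.016561)/(-0.130685) = 1.073274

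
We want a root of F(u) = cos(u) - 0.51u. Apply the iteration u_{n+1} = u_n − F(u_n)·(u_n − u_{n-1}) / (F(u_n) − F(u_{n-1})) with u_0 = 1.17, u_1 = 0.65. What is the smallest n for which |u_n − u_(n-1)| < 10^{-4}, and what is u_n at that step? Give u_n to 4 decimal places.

n = 5, u_n = 1.0223

F(1.17) = -0.206548, F(0.65) = 0.464584
u_2 = 0.650000 − 0.464584·(-0.520000)/(0.671132) = 1.009964;  |Δ| = 0.359964
F(1.009964) = 0.016809
u_3 = 1.009964 − 0.016809·(0.359964)/(-0.447775) = 1.023477;  |Δ| = 0.013513
F(1.023477) = -0.001573
u_4 = 1.023477 − (-0.001573)·(0.013513)/(-0.018383) = 1.022321;  |Δ| = 0.001157
F(1.022321) = 0.000004
u_5 = 1.022321 − 0.000004·(-0.001157)/(0.001577) = 1.022323;  |Δ| = 0.000003
|u_5 − u_4| = 0.000003 < 10^{-4}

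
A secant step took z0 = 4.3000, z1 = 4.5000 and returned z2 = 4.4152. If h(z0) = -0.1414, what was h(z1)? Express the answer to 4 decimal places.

The secant line through (4.3000, -0.1414) and (4.5000, h(z1)) crosses zero at z2 = 4.4152.
So (4.3000, -0.1414), (4.5000, h(z1)), (4.4152, 0) are collinear:
h(z1) = -0.1414 · (4.5000 − 4.4152) / (4.3000 − 4.4152) = -0.1414 · (0.084800)/(-0.115200) = 0.104086

0.1041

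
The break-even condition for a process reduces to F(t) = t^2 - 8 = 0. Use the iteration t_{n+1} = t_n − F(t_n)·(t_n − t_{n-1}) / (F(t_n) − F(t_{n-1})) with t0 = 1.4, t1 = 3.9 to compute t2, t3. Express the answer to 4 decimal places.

2.5396, 2.7804

F(1.4) = -6.040000, F(3.9) = 7.210000
t2 = 3.900000 − 7.210000·(3.900000 − 1.400000) / (7.210000 − (-6.040000)) = 3.900000 − (18.025000)/(13.250000) = 2.539623
F(2.539623) = -1.550317
t3 = 2.539623 − (-1.550317)·(2.539623 − 3.900000) / (-1.550317 − 7.210000) = 2.539623 − (2.109016)/(-8.760317) = 2.780369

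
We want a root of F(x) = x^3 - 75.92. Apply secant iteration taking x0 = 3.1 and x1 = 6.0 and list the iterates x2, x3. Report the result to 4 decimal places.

3.8184, 4.0939

F(3.1) = -46.129000, F(6.0) = 140.080000
x2 = 6.000000 − 140.080000·(6.000000 − 3.100000) / (140.080000 − (-46.129000)) = 6.000000 − (406.232000)/(186.209000) = 3.818408
F(3.818408) = -20.246681
x3 = 3.818408 − (-20.246681)·(3.818408 − 6.000000) / (-20.246681 − 140.080000) = 3.818408 − (44.169990)/(-160.326681) = 4.093908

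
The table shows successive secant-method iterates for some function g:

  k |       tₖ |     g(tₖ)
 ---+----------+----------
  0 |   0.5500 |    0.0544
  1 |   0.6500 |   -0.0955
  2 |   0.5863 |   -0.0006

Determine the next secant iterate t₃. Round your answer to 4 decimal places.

t₃ = 0.5863 − (-0.0006)·(0.5863 − 0.6500) / (-0.0006 − (-0.0955))
   = 0.5863 − (0.000038)/(0.094900) = 0.585897

0.5859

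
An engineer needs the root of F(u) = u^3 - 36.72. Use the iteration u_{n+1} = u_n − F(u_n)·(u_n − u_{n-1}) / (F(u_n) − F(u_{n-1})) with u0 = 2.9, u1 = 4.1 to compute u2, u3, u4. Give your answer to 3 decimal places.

3.232, 3.305, 3.324

F(2.9) = -12.33100, F(4.1) = 32.20100
u2 = 4.10000 − 32.20100·(4.10000 − 2.90000) / (32.20100 − (-12.33100)) = 4.10000 − (38.64120)/(44.53200) = 3.23228
F(3.23228) = -2.95025
u3 = 3.23228 − (-2.95025)·(3.23228 − 4.10000) / (-2.95025 − 32.20100) = 3.23228 − (2.55998)/(-35.15125) = 3.30511
F(3.30511) = -0.61580
u4 = 3.30511 − (-0.61580)·(3.30511 − 3.23228) / (-0.61580 − (-2.95025)) = 3.30511 − (-0.04485)/(2.33445) = 3.32432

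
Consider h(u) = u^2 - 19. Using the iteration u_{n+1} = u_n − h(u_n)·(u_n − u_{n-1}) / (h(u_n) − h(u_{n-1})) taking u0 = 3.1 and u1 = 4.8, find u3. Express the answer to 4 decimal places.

4.3555

h(3.1) = -9.390000, h(4.8) = 4.040000
u2 = 4.800000 − 4.040000·(4.800000 − 3.100000) / (4.040000 − (-9.390000)) = 4.800000 − (6.868000)/(13.430000) = 4.288608
h(4.288608) = -0.607845
u3 = 4.288608 − (-0.607845)·(4.288608 − 4.800000) / (-0.607845 − 4.040000) = 4.288608 − (0.310847)/(-4.647845) = 4.355487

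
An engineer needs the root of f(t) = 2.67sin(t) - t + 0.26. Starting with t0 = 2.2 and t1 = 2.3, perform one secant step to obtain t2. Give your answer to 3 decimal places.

2.282

f(2.2) = 0.21869, f(2.3) = -0.04897
t2 = 2.30000 − (-0.04897)·(2.30000 − 2.20000) / (-0.04897 − 0.21869) = 2.30000 − (-0.00490)/(-0.26765) = 2.28170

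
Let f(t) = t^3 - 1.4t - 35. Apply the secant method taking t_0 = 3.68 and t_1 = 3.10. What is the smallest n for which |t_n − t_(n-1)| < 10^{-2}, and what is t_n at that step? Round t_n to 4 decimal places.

f(3.68) = 9.684032, f(3.10) = -9.549000
t_2 = 3.100000 − (-9.549000)·(-0.580000)/(-19.233032) = 3.387964;  |Δ| = 0.287964
f(3.387964) = -0.855084
t_3 = 3.387964 − (-0.855084)·(0.287964)/(8.693916) = 3.416286;  |Δ| = 0.028322
f(3.416286) = 0.088722
t_4 = 3.416286 − 0.088722·(0.028322)/(0.943806) = 3.413624;  |Δ| = 0.002662
|t_4 − t_3| = 0.002662 < 10^{-2}

n = 4, t_n = 3.4136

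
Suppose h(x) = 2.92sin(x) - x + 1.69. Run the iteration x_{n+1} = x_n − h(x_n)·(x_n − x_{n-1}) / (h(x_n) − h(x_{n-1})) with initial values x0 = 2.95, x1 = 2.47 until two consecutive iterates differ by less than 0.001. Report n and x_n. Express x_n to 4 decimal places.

h(2.95) = -0.703966, h(2.47) = 1.036922
x2 = 2.470000 − 1.036922·(-0.480000)/(1.740888) = 2.755902;  |Δ| = 0.285902
h(2.755902) = 0.032601
x3 = 2.755902 − 0.032601·(0.285902)/(-1.004321) = 2.765182;  |Δ| = 0.009281
h(2.765182) = -0.001835
x4 = 2.765182 − (-0.001835)·(0.009281)/(-0.034436) = 2.764688;  |Δ| = 0.000495
|x4 − x3| = 0.000495 < 0.001

n = 4, x_n = 2.7647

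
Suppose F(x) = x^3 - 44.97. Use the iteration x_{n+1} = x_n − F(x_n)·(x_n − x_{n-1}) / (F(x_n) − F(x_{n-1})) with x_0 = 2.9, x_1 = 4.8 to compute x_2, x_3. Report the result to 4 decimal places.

3.3536, 3.4976

F(2.9) = -20.581000, F(4.8) = 65.622000
x_2 = 4.800000 − 65.622000·(4.800000 − 2.900000) / (65.622000 − (-20.581000)) = 4.800000 − (124.681800)/(86.203000) = 3.353626
F(3.353626) = -7.252423
x_3 = 3.353626 − (-7.252423)·(3.353626 − 4.800000) / (-7.252423 − 65.622000) = 3.353626 − (10.489718)/(-72.874423) = 3.497568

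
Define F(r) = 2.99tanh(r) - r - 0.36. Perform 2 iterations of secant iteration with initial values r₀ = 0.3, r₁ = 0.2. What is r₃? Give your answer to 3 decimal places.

F(0.3) = 0.21102, F(0.2) = 0.03015
r₂ = 0.20000 − 0.03015·(0.20000 − 0.30000) / (0.03015 − 0.21102) = 0.20000 − (-0.00302)/(-0.18087) = 0.18333
F(0.18333) = -0.00123
r₃ = 0.18333 − (-0.00123)·(0.18333 − 0.20000) / (-0.00123 − 0.03015) = 0.18333 − (0.00002)/(-0.03139) = 0.18398

0.184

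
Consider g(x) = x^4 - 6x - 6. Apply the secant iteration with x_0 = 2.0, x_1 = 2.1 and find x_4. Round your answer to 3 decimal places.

g(2.0) = -2.00000, g(2.1) = 0.84810
x_2 = 2.10000 − 0.84810·(2.10000 − 2.00000) / (0.84810 − (-2.00000)) = 2.10000 − (0.08481)/(2.84810) = 2.07022
g(2.07022) = -0.05308
x_3 = 2.07022 − (-0.05308)·(2.07022 − 2.10000) / (-0.05308 − 0.84810) = 2.07022 − (0.00158)/(-0.90118) = 2.07198
g(2.07198) = -0.00128
x_4 = 2.07198 − (-0.00128)·(2.07198 − 2.07022) / (-0.00128 − (-0.05308)) = 2.07198 − (0.00000)/(0.05180) = 2.07202

2.072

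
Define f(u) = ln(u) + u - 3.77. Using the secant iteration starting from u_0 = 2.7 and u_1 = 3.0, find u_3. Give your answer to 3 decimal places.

2.756

f(2.7) = -0.07675, f(3.0) = 0.32861
u_2 = 3.00000 − 0.32861·(3.00000 − 2.70000) / (0.32861 − (-0.07675)) = 3.00000 − (0.09858)/(0.40536) = 2.75680
f(2.75680) = 0.00087
u_3 = 2.75680 − 0.00087·(2.75680 − 3.00000) / (0.00087 − 0.32861) = 2.75680 − (-0.00021)/(-0.32774) = 2.75615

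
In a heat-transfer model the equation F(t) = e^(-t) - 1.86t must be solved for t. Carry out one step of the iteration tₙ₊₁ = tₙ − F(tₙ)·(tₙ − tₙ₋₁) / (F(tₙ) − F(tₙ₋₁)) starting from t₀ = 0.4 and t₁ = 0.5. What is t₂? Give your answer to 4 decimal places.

0.3705

F(0.4) = -0.073680, F(0.5) = -0.323469
t₂ = 0.500000 − (-0.323469)·(0.500000 − 0.400000) / (-0.323469 − (-0.073680)) = 0.500000 − (-0.032347)/(-0.249789) = 0.370503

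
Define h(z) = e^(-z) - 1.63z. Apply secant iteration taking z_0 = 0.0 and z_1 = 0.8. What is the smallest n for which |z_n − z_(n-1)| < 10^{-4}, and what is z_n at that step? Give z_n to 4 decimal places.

n = 5, z_n = 0.4080

h(0.0) = 1.000000, h(0.8) = -0.854671
z_2 = 0.800000 − (-0.854671)·(0.800000)/(-1.854671) = 0.431343;  |Δ| = 0.368657
h(0.431343) = -0.053454
z_3 = 0.431343 − (-0.053454)·(-0.368657)/(0.801217) = 0.406748;  |Δ| = 0.024595
h(0.406748) = 0.002812
z_4 = 0.406748 − 0.002812·(-0.024595)/(0.056266) = 0.407977;  |Δ| = 0.001229
h(0.407977) = -0.000009
z_5 = 0.407977 − (-0.000009)·(0.001229)/(-0.002822) = 0.407973;  |Δ| = 0.000004
|z_5 − z_4| = 0.000004 < 10^{-4}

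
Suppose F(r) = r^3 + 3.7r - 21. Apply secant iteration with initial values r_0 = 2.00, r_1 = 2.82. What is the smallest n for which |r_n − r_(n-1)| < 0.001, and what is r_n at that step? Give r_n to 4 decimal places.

F(2.00) = -5.600000, F(2.82) = 11.859768
r_2 = 2.820000 − 11.859768·(0.820000)/(17.459768) = 2.263005;  |Δ| = 0.556995
F(2.263005) = -1.037606
r_3 = 2.263005 − (-1.037606)·(-0.556995)/(-12.897374) = 2.307815;  |Δ| = 0.044811
F(2.307815) = -0.169630
r_4 = 2.307815 − (-0.169630)·(0.044811)/(0.867976) = 2.316573;  |Δ| = 0.008757
F(2.316573) = 0.003231
r_5 = 2.316573 − 0.003231·(0.008757)/(0.172861) = 2.316409;  |Δ| = 0.000164
|r_5 − r_4| = 0.000164 < 0.001

n = 5, r_n = 2.3164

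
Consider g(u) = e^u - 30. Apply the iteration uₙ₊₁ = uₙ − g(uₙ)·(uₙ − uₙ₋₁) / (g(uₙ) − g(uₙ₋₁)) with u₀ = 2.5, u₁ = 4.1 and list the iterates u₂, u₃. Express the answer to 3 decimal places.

g(2.5) = -17.81751, g(4.1) = 30.34029
u₂ = 4.10000 − 30.34029·(4.10000 − 2.50000) / (30.34029 − (-17.81751)) = 4.10000 − (48.54446)/(48.15779) = 3.09197
g(3.09197) = -7.97957
u₃ = 3.09197 − (-7.97957)·(3.09197 − 4.10000) / (-7.97957 − 30.34029) = 3.09197 − (8.04364)/(-38.31985) = 3.30188

3.092, 3.302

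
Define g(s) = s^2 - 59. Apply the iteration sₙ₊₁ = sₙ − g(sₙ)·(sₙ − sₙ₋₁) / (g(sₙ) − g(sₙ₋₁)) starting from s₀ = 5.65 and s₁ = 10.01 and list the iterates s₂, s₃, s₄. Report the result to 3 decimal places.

7.379, 7.641, 7.682

g(5.65) = -27.07750, g(10.01) = 41.20010
s₂ = 10.01000 − 41.20010·(10.01000 − 5.65000) / (41.20010 − (-27.07750)) = 10.01000 − (179.63244)/(68.27760) = 7.37909
g(7.37909) = -4.54908
s₃ = 7.37909 − (-4.54908)·(7.37909 − 10.01000) / (-4.54908 − 41.20010) = 7.37909 − (11.96823)/(-45.74918) = 7.64069
g(7.64069) = -0.61982
s₄ = 7.64069 − (-0.61982)·(7.64069 − 7.37909) / (-0.61982 − (-4.54908)) = 7.64069 − (-0.16215)/(3.92925) = 7.68196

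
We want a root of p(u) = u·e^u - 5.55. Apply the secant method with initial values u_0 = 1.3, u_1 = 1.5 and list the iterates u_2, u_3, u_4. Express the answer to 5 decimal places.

p(1.3) = -0.7799143, p(1.5) = 1.1725336
u_2 = 1.5000000 − 1.1725336·(1.5000000 − 1.3000000) / (1.1725336 − (-0.7799143)) = 1.5000000 − (0.2345067)/(1.9524479) = 1.3798909
p(1.3798909) = -0.0656676
u_3 = 1.3798909 − (-0.0656676)·(1.3798909 − 1.5000000) / (-0.0656676 − 1.1725336) = 1.3798909 − (0.0078873)/(-1.2382012) = 1.3862609
p(1.3862609) = -0.0051423
u_4 = 1.3862609 − (-0.0051423)·(1.3862609 − 1.3798909) / (-0.0051423 − (-0.0656676)) = 1.3862609 − (-0.0000328)/(0.0605253) = 1.3868021

1.37989, 1.38626, 1.38680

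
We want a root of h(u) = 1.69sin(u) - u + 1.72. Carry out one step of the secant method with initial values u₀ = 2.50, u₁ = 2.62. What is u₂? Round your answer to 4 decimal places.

2.5960

h(2.50) = 0.231418, h(2.62) = -0.057938
u₂ = 2.620000 − (-0.057938)·(2.620000 − 2.500000) / (-0.057938 − 0.231418) = 2.620000 − (-0.006953)/(-0.289356) = 2.595972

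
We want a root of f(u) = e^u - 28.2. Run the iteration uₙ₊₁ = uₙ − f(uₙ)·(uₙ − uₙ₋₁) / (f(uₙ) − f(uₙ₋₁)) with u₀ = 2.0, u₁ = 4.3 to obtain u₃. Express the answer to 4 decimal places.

f(2.0) = -20.810944, f(4.3) = 45.499794
u₂ = 4.300000 − 45.499794·(4.300000 − 2.000000) / (45.499794 − (-20.810944)) = 4.300000 − (104.649526)/(66.310738) = 2.721831
f(2.721831) = -12.991851
u₃ = 2.721831 − (-12.991851)·(2.721831 − 4.300000) / (-12.991851 − 45.499794) = 2.721831 − (20.503332)/(-58.491645) = 3.072366

3.0724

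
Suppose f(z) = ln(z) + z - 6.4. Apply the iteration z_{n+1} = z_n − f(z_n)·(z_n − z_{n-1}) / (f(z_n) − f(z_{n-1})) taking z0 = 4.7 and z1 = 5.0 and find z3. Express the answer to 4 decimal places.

f(4.7) = -0.152437, f(5.0) = 0.209438
z2 = 5.000000 − 0.209438·(5.000000 − 4.700000) / (0.209438 − (-0.152437)) = 5.000000 − (0.062831)/(0.361875) = 4.826373
f(4.826373) = 0.000468
z3 = 4.826373 − 0.000468·(4.826373 − 5.000000) / (0.000468 − 0.209438) = 4.826373 − (-0.000081)/(-0.208970) = 4.825984

4.8260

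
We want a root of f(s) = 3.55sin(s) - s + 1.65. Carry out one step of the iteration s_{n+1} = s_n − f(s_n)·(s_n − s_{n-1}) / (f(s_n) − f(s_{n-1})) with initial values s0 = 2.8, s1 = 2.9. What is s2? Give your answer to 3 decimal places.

f(2.8) = 0.03921, f(2.9) = -0.40066
s2 = 2.90000 − (-0.40066)·(2.90000 − 2.80000) / (-0.40066 − 0.03921) = 2.90000 − (-0.04007)/(-0.43987) = 2.80891

2.809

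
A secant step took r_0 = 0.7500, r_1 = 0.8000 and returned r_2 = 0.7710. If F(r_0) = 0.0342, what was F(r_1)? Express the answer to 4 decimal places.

-0.0472

The secant line through (0.7500, 0.0342) and (0.8000, F(r_1)) crosses zero at r_2 = 0.7710.
So (0.7500, 0.0342), (0.8000, F(r_1)), (0.7710, 0) are collinear:
F(r_1) = 0.0342 · (0.8000 − 0.7710) / (0.7500 − 0.7710) = 0.0342 · (0.029000)/(-0.021000) = -0.047229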